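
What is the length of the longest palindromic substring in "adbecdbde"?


Input: "adbecdbde"
Checking substrings for palindromes:
  [5:8] "dbd" (len 3) => palindrome
Longest palindromic substring: "dbd" with length 3

3


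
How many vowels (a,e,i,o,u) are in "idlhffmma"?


Input: idlhffmma
Checking each character:
  'i' at position 0: vowel (running total: 1)
  'd' at position 1: consonant
  'l' at position 2: consonant
  'h' at position 3: consonant
  'f' at position 4: consonant
  'f' at position 5: consonant
  'm' at position 6: consonant
  'm' at position 7: consonant
  'a' at position 8: vowel (running total: 2)
Total vowels: 2

2


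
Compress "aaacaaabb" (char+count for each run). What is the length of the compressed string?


Input: aaacaaabb
Runs:
  'a' x 3 => "a3"
  'c' x 1 => "c1"
  'a' x 3 => "a3"
  'b' x 2 => "b2"
Compressed: "a3c1a3b2"
Compressed length: 8

8


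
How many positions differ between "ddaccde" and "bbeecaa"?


Comparing "ddaccde" and "bbeecaa" position by position:
  Position 0: 'd' vs 'b' => DIFFER
  Position 1: 'd' vs 'b' => DIFFER
  Position 2: 'a' vs 'e' => DIFFER
  Position 3: 'c' vs 'e' => DIFFER
  Position 4: 'c' vs 'c' => same
  Position 5: 'd' vs 'a' => DIFFER
  Position 6: 'e' vs 'a' => DIFFER
Positions that differ: 6

6


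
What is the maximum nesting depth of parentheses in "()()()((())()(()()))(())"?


Input: "()()()((())()(()()))(())"
Tracking depth:
  Position 0 '(': depth becomes 1
  Position 1 ')': depth becomes 0
  Position 2 '(': depth becomes 1
  Position 3 ')': depth becomes 0
  Position 4 '(': depth becomes 1
  Position 5 ')': depth becomes 0
  Position 6 '(': depth becomes 1
  Position 7 '(': depth becomes 2
  Position 8 '(': depth becomes 3
  Position 9 ')': depth becomes 2
  Position 10 ')': depth becomes 1
  Position 11 '(': depth becomes 2
  Position 12 ')': depth becomes 1
  Position 13 '(': depth becomes 2
  Position 14 '(': depth becomes 3
  Position 15 ')': depth becomes 2
  Position 16 '(': depth becomes 3
  Position 17 ')': depth becomes 2
  Position 18 ')': depth becomes 1
  Position 19 ')': depth becomes 0
  Position 20 '(': depth becomes 1
  Position 21 '(': depth becomes 2
  Position 22 ')': depth becomes 1
  Position 23 ')': depth becomes 0
Maximum depth reached: 3

3


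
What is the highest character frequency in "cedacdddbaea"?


Input: cedacdddbaea
Character counts:
  'a': 3
  'b': 1
  'c': 2
  'd': 4
  'e': 2
Maximum frequency: 4

4


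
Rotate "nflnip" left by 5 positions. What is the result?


Input: "nflnip", rotate left by 5
First 5 characters: "nflni"
Remaining characters: "p"
Concatenate remaining + first: "p" + "nflni" = "pnflni"

pnflni


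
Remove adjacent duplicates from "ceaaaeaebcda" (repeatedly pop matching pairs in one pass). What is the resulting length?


Input: ceaaaeaebcda
Stack-based adjacent duplicate removal:
  Read 'c': push. Stack: c
  Read 'e': push. Stack: ce
  Read 'a': push. Stack: cea
  Read 'a': matches stack top 'a' => pop. Stack: ce
  Read 'a': push. Stack: cea
  Read 'e': push. Stack: ceae
  Read 'a': push. Stack: ceaea
  Read 'e': push. Stack: ceaeae
  Read 'b': push. Stack: ceaeaeb
  Read 'c': push. Stack: ceaeaebc
  Read 'd': push. Stack: ceaeaebcd
  Read 'a': push. Stack: ceaeaebcda
Final stack: "ceaeaebcda" (length 10)

10


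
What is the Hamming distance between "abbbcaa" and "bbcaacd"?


Comparing "abbbcaa" and "bbcaacd" position by position:
  Position 0: 'a' vs 'b' => differ
  Position 1: 'b' vs 'b' => same
  Position 2: 'b' vs 'c' => differ
  Position 3: 'b' vs 'a' => differ
  Position 4: 'c' vs 'a' => differ
  Position 5: 'a' vs 'c' => differ
  Position 6: 'a' vs 'd' => differ
Total differences (Hamming distance): 6

6


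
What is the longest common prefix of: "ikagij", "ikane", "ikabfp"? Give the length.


Words: ikagij, ikane, ikabfp
  Position 0: all 'i' => match
  Position 1: all 'k' => match
  Position 2: all 'a' => match
  Position 3: ('g', 'n', 'b') => mismatch, stop
LCP = "ika" (length 3)

3


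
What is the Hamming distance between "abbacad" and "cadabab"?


Comparing "abbacad" and "cadabab" position by position:
  Position 0: 'a' vs 'c' => differ
  Position 1: 'b' vs 'a' => differ
  Position 2: 'b' vs 'd' => differ
  Position 3: 'a' vs 'a' => same
  Position 4: 'c' vs 'b' => differ
  Position 5: 'a' vs 'a' => same
  Position 6: 'd' vs 'b' => differ
Total differences (Hamming distance): 5

5


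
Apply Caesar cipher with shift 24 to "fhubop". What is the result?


Caesar cipher: shift "fhubop" by 24
  'f' (pos 5) + 24 = pos 3 = 'd'
  'h' (pos 7) + 24 = pos 5 = 'f'
  'u' (pos 20) + 24 = pos 18 = 's'
  'b' (pos 1) + 24 = pos 25 = 'z'
  'o' (pos 14) + 24 = pos 12 = 'm'
  'p' (pos 15) + 24 = pos 13 = 'n'
Result: dfszmn

dfszmn


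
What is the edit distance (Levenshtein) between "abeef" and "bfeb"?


Computing edit distance: "abeef" -> "bfeb"
DP table:
           b    f    e    b
      0    1    2    3    4
  a   1    1    2    3    4
  b   2    1    2    3    3
  e   3    2    2    2    3
  e   4    3    3    2    3
  f   5    4    3    3    3
Edit distance = dp[5][4] = 3

3


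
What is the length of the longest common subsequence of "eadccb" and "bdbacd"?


LCS of "eadccb" and "bdbacd"
DP table:
           b    d    b    a    c    d
      0    0    0    0    0    0    0
  e   0    0    0    0    0    0    0
  a   0    0    0    0    1    1    1
  d   0    0    1    1    1    1    2
  c   0    0    1    1    1    2    2
  c   0    0    1    1    1    2    2
  b   0    1    1    2    2    2    2
LCS length = dp[6][6] = 2

2


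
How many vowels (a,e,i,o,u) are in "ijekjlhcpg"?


Input: ijekjlhcpg
Checking each character:
  'i' at position 0: vowel (running total: 1)
  'j' at position 1: consonant
  'e' at position 2: vowel (running total: 2)
  'k' at position 3: consonant
  'j' at position 4: consonant
  'l' at position 5: consonant
  'h' at position 6: consonant
  'c' at position 7: consonant
  'p' at position 8: consonant
  'g' at position 9: consonant
Total vowels: 2

2


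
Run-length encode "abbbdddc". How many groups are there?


Input: abbbdddc
Scanning for consecutive runs:
  Group 1: 'a' x 1 (positions 0-0)
  Group 2: 'b' x 3 (positions 1-3)
  Group 3: 'd' x 3 (positions 4-6)
  Group 4: 'c' x 1 (positions 7-7)
Total groups: 4

4


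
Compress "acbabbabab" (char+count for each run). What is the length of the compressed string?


Input: acbabbabab
Runs:
  'a' x 1 => "a1"
  'c' x 1 => "c1"
  'b' x 1 => "b1"
  'a' x 1 => "a1"
  'b' x 2 => "b2"
  'a' x 1 => "a1"
  'b' x 1 => "b1"
  'a' x 1 => "a1"
  'b' x 1 => "b1"
Compressed: "a1c1b1a1b2a1b1a1b1"
Compressed length: 18

18


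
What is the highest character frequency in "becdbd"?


Input: becdbd
Character counts:
  'b': 2
  'c': 1
  'd': 2
  'e': 1
Maximum frequency: 2

2


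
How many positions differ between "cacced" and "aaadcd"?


Comparing "cacced" and "aaadcd" position by position:
  Position 0: 'c' vs 'a' => DIFFER
  Position 1: 'a' vs 'a' => same
  Position 2: 'c' vs 'a' => DIFFER
  Position 3: 'c' vs 'd' => DIFFER
  Position 4: 'e' vs 'c' => DIFFER
  Position 5: 'd' vs 'd' => same
Positions that differ: 4

4


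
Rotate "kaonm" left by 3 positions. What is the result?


Input: "kaonm", rotate left by 3
First 3 characters: "kao"
Remaining characters: "nm"
Concatenate remaining + first: "nm" + "kao" = "nmkao"

nmkao


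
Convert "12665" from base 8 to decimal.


Input: "12665" in base 8
Positional expansion:
  Digit '1' (value 1) x 8^4 = 4096
  Digit '2' (value 2) x 8^3 = 1024
  Digit '6' (value 6) x 8^2 = 384
  Digit '6' (value 6) x 8^1 = 48
  Digit '5' (value 5) x 8^0 = 5
Sum = 5557

5557


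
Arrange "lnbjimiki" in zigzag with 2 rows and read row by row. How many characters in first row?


Zigzag "lnbjimiki" into 2 rows:
Placing characters:
  'l' => row 0
  'n' => row 1
  'b' => row 0
  'j' => row 1
  'i' => row 0
  'm' => row 1
  'i' => row 0
  'k' => row 1
  'i' => row 0
Rows:
  Row 0: "lbiii"
  Row 1: "njmk"
First row length: 5

5


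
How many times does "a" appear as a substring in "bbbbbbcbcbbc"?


Searching for "a" in "bbbbbbcbcbbc"
Scanning each position:
  Position 0: "b" => no
  Position 1: "b" => no
  Position 2: "b" => no
  Position 3: "b" => no
  Position 4: "b" => no
  Position 5: "b" => no
  Position 6: "c" => no
  Position 7: "b" => no
  Position 8: "c" => no
  Position 9: "b" => no
  Position 10: "b" => no
  Position 11: "c" => no
Total occurrences: 0

0


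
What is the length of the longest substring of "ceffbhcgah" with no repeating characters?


Input: "ceffbhcgah"
Sliding window (track last position of each char):
  Position 0 ('c'): window [0,0] length 1 -- new best
  Position 1 ('e'): window [0,1] length 2 -- new best
  Position 2 ('f'): window [0,2] length 3 -- new best
  Position 3 ('f'): repeat (last at 2), move window start to 3
  Position 3 ('f'): window [3,3] length 1
  Position 4 ('b'): window [3,4] length 2
  Position 5 ('h'): window [3,5] length 3
  Position 6 ('c'): window [3,6] length 4 -- new best
  Position 7 ('g'): window [3,7] length 5 -- new best
  Position 8 ('a'): window [3,8] length 6 -- new best
  Position 9 ('h'): repeat (last at 5), move window start to 6
  Position 9 ('h'): window [6,9] length 4
Longest substring with no repeats: "fbhcga" with length 6

6


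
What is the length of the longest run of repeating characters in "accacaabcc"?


Input: "accacaabcc"
Scanning for longest run:
  Position 1 ('c'): new char, reset run to 1
  Position 2 ('c'): continues run of 'c', length=2
  Position 3 ('a'): new char, reset run to 1
  Position 4 ('c'): new char, reset run to 1
  Position 5 ('a'): new char, reset run to 1
  Position 6 ('a'): continues run of 'a', length=2
  Position 7 ('b'): new char, reset run to 1
  Position 8 ('c'): new char, reset run to 1
  Position 9 ('c'): continues run of 'c', length=2
Longest run: 'c' with length 2

2


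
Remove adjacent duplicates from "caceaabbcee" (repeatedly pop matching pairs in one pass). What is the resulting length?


Input: caceaabbcee
Stack-based adjacent duplicate removal:
  Read 'c': push. Stack: c
  Read 'a': push. Stack: ca
  Read 'c': push. Stack: cac
  Read 'e': push. Stack: cace
  Read 'a': push. Stack: cacea
  Read 'a': matches stack top 'a' => pop. Stack: cace
  Read 'b': push. Stack: caceb
  Read 'b': matches stack top 'b' => pop. Stack: cace
  Read 'c': push. Stack: cacec
  Read 'e': push. Stack: cacece
  Read 'e': matches stack top 'e' => pop. Stack: cacec
Final stack: "cacec" (length 5)

5


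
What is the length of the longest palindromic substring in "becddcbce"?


Input: "becddcbce"
Checking substrings for palindromes:
  [2:6] "cddc" (len 4) => palindrome
  [5:8] "cbc" (len 3) => palindrome
  [3:5] "dd" (len 2) => palindrome
Longest palindromic substring: "cddc" with length 4

4


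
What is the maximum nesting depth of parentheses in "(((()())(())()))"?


Input: "(((()())(())()))"
Tracking depth:
  Position 0 '(': depth becomes 1
  Position 1 '(': depth becomes 2
  Position 2 '(': depth becomes 3
  Position 3 '(': depth becomes 4
  Position 4 ')': depth becomes 3
  Position 5 '(': depth becomes 4
  Position 6 ')': depth becomes 3
  Position 7 ')': depth becomes 2
  Position 8 '(': depth becomes 3
  Position 9 '(': depth becomes 4
  Position 10 ')': depth becomes 3
  Position 11 ')': depth becomes 2
  Position 12 '(': depth becomes 3
  Position 13 ')': depth becomes 2
  Position 14 ')': depth becomes 1
  Position 15 ')': depth becomes 0
Maximum depth reached: 4

4


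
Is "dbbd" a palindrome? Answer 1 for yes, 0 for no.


Input: dbbd
Reversed: dbbd
  Compare pos 0 ('d') with pos 3 ('d'): match
  Compare pos 1 ('b') with pos 2 ('b'): match
Result: palindrome

1


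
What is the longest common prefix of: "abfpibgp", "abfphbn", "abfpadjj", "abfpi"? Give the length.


Words: abfpibgp, abfphbn, abfpadjj, abfpi
  Position 0: all 'a' => match
  Position 1: all 'b' => match
  Position 2: all 'f' => match
  Position 3: all 'p' => match
  Position 4: ('i', 'h', 'a', 'i') => mismatch, stop
LCP = "abfp" (length 4)

4


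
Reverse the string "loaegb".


Input: loaegb
Reading characters right to left:
  Position 5: 'b'
  Position 4: 'g'
  Position 3: 'e'
  Position 2: 'a'
  Position 1: 'o'
  Position 0: 'l'
Reversed: bgeaol

bgeaol


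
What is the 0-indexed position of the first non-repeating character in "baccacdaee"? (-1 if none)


Input: baccacdaee
Character frequencies:
  'a': 3
  'b': 1
  'c': 3
  'd': 1
  'e': 2
Scanning left to right for freq == 1:
  Position 0 ('b'): unique! => answer = 0

0


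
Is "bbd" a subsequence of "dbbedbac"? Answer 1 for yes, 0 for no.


Check if "bbd" is a subsequence of "dbbedbac"
Greedy scan:
  Position 0 ('d'): no match needed
  Position 1 ('b'): matches sub[0] = 'b'
  Position 2 ('b'): matches sub[1] = 'b'
  Position 3 ('e'): no match needed
  Position 4 ('d'): matches sub[2] = 'd'
  Position 5 ('b'): no match needed
  Position 6 ('a'): no match needed
  Position 7 ('c'): no match needed
All 3 characters matched => is a subsequence

1


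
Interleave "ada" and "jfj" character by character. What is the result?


Interleaving "ada" and "jfj":
  Position 0: 'a' from first, 'j' from second => "aj"
  Position 1: 'd' from first, 'f' from second => "df"
  Position 2: 'a' from first, 'j' from second => "aj"
Result: ajdfaj

ajdfaj


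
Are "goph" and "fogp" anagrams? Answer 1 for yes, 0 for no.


Strings: "goph", "fogp"
Sorted first:  ghop
Sorted second: fgop
Differ at position 0: 'g' vs 'f' => not anagrams

0


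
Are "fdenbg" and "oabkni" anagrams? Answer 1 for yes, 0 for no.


Strings: "fdenbg", "oabkni"
Sorted first:  bdefgn
Sorted second: abikno
Differ at position 0: 'b' vs 'a' => not anagrams

0


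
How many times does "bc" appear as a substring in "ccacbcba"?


Searching for "bc" in "ccacbcba"
Scanning each position:
  Position 0: "cc" => no
  Position 1: "ca" => no
  Position 2: "ac" => no
  Position 3: "cb" => no
  Position 4: "bc" => MATCH
  Position 5: "cb" => no
  Position 6: "ba" => no
Total occurrences: 1

1


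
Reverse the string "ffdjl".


Input: ffdjl
Reading characters right to left:
  Position 4: 'l'
  Position 3: 'j'
  Position 2: 'd'
  Position 1: 'f'
  Position 0: 'f'
Reversed: ljdff

ljdff


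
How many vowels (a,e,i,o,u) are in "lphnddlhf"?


Input: lphnddlhf
Checking each character:
  'l' at position 0: consonant
  'p' at position 1: consonant
  'h' at position 2: consonant
  'n' at position 3: consonant
  'd' at position 4: consonant
  'd' at position 5: consonant
  'l' at position 6: consonant
  'h' at position 7: consonant
  'f' at position 8: consonant
Total vowels: 0

0


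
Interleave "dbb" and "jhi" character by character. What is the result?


Interleaving "dbb" and "jhi":
  Position 0: 'd' from first, 'j' from second => "dj"
  Position 1: 'b' from first, 'h' from second => "bh"
  Position 2: 'b' from first, 'i' from second => "bi"
Result: djbhbi

djbhbi


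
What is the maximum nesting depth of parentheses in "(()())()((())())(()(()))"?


Input: "(()())()((())())(()(()))"
Tracking depth:
  Position 0 '(': depth becomes 1
  Position 1 '(': depth becomes 2
  Position 2 ')': depth becomes 1
  Position 3 '(': depth becomes 2
  Position 4 ')': depth becomes 1
  Position 5 ')': depth becomes 0
  Position 6 '(': depth becomes 1
  Position 7 ')': depth becomes 0
  Position 8 '(': depth becomes 1
  Position 9 '(': depth becomes 2
  Position 10 '(': depth becomes 3
  Position 11 ')': depth becomes 2
  Position 12 ')': depth becomes 1
  Position 13 '(': depth becomes 2
  Position 14 ')': depth becomes 1
  Position 15 ')': depth becomes 0
  Position 16 '(': depth becomes 1
  Position 17 '(': depth becomes 2
  Position 18 ')': depth becomes 1
  Position 19 '(': depth becomes 2
  Position 20 '(': depth becomes 3
  Position 21 ')': depth becomes 2
  Position 22 ')': depth becomes 1
  Position 23 ')': depth becomes 0
Maximum depth reached: 3

3


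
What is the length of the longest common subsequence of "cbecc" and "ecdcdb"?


LCS of "cbecc" and "ecdcdb"
DP table:
           e    c    d    c    d    b
      0    0    0    0    0    0    0
  c   0    0    1    1    1    1    1
  b   0    0    1    1    1    1    2
  e   0    1    1    1    1    1    2
  c   0    1    2    2    2    2    2
  c   0    1    2    2    3    3    3
LCS length = dp[5][6] = 3

3


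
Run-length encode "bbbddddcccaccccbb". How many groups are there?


Input: bbbddddcccaccccbb
Scanning for consecutive runs:
  Group 1: 'b' x 3 (positions 0-2)
  Group 2: 'd' x 4 (positions 3-6)
  Group 3: 'c' x 3 (positions 7-9)
  Group 4: 'a' x 1 (positions 10-10)
  Group 5: 'c' x 4 (positions 11-14)
  Group 6: 'b' x 2 (positions 15-16)
Total groups: 6

6


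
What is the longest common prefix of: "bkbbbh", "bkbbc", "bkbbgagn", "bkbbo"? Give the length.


Words: bkbbbh, bkbbc, bkbbgagn, bkbbo
  Position 0: all 'b' => match
  Position 1: all 'k' => match
  Position 2: all 'b' => match
  Position 3: all 'b' => match
  Position 4: ('b', 'c', 'g', 'o') => mismatch, stop
LCP = "bkbb" (length 4)

4


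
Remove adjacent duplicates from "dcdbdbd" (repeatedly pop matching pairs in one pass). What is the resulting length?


Input: dcdbdbd
Stack-based adjacent duplicate removal:
  Read 'd': push. Stack: d
  Read 'c': push. Stack: dc
  Read 'd': push. Stack: dcd
  Read 'b': push. Stack: dcdb
  Read 'd': push. Stack: dcdbd
  Read 'b': push. Stack: dcdbdb
  Read 'd': push. Stack: dcdbdbd
Final stack: "dcdbdbd" (length 7)

7


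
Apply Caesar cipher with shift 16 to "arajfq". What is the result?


Caesar cipher: shift "arajfq" by 16
  'a' (pos 0) + 16 = pos 16 = 'q'
  'r' (pos 17) + 16 = pos 7 = 'h'
  'a' (pos 0) + 16 = pos 16 = 'q'
  'j' (pos 9) + 16 = pos 25 = 'z'
  'f' (pos 5) + 16 = pos 21 = 'v'
  'q' (pos 16) + 16 = pos 6 = 'g'
Result: qhqzvg

qhqzvg


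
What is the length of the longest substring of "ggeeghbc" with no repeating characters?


Input: "ggeeghbc"
Sliding window (track last position of each char):
  Position 0 ('g'): window [0,0] length 1 -- new best
  Position 1 ('g'): repeat (last at 0), move window start to 1
  Position 1 ('g'): window [1,1] length 1
  Position 2 ('e'): window [1,2] length 2 -- new best
  Position 3 ('e'): repeat (last at 2), move window start to 3
  Position 3 ('e'): window [3,3] length 1
  Position 4 ('g'): window [3,4] length 2
  Position 5 ('h'): window [3,5] length 3 -- new best
  Position 6 ('b'): window [3,6] length 4 -- new best
  Position 7 ('c'): window [3,7] length 5 -- new best
Longest substring with no repeats: "eghbc" with length 5

5


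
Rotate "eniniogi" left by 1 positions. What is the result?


Input: "eniniogi", rotate left by 1
First 1 characters: "e"
Remaining characters: "niniogi"
Concatenate remaining + first: "niniogi" + "e" = "niniogie"

niniogie


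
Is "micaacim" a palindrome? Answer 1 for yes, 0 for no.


Input: micaacim
Reversed: micaacim
  Compare pos 0 ('m') with pos 7 ('m'): match
  Compare pos 1 ('i') with pos 6 ('i'): match
  Compare pos 2 ('c') with pos 5 ('c'): match
  Compare pos 3 ('a') with pos 4 ('a'): match
Result: palindrome

1


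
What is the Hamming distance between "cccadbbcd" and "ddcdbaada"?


Comparing "cccadbbcd" and "ddcdbaada" position by position:
  Position 0: 'c' vs 'd' => differ
  Position 1: 'c' vs 'd' => differ
  Position 2: 'c' vs 'c' => same
  Position 3: 'a' vs 'd' => differ
  Position 4: 'd' vs 'b' => differ
  Position 5: 'b' vs 'a' => differ
  Position 6: 'b' vs 'a' => differ
  Position 7: 'c' vs 'd' => differ
  Position 8: 'd' vs 'a' => differ
Total differences (Hamming distance): 8

8


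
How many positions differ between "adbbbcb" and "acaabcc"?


Comparing "adbbbcb" and "acaabcc" position by position:
  Position 0: 'a' vs 'a' => same
  Position 1: 'd' vs 'c' => DIFFER
  Position 2: 'b' vs 'a' => DIFFER
  Position 3: 'b' vs 'a' => DIFFER
  Position 4: 'b' vs 'b' => same
  Position 5: 'c' vs 'c' => same
  Position 6: 'b' vs 'c' => DIFFER
Positions that differ: 4

4


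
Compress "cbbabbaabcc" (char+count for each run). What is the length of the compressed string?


Input: cbbabbaabcc
Runs:
  'c' x 1 => "c1"
  'b' x 2 => "b2"
  'a' x 1 => "a1"
  'b' x 2 => "b2"
  'a' x 2 => "a2"
  'b' x 1 => "b1"
  'c' x 2 => "c2"
Compressed: "c1b2a1b2a2b1c2"
Compressed length: 14

14


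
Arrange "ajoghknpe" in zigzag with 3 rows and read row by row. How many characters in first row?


Zigzag "ajoghknpe" into 3 rows:
Placing characters:
  'a' => row 0
  'j' => row 1
  'o' => row 2
  'g' => row 1
  'h' => row 0
  'k' => row 1
  'n' => row 2
  'p' => row 1
  'e' => row 0
Rows:
  Row 0: "ahe"
  Row 1: "jgkp"
  Row 2: "on"
First row length: 3

3


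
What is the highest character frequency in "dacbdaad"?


Input: dacbdaad
Character counts:
  'a': 3
  'b': 1
  'c': 1
  'd': 3
Maximum frequency: 3

3


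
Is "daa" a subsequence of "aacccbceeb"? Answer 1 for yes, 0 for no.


Check if "daa" is a subsequence of "aacccbceeb"
Greedy scan:
  Position 0 ('a'): no match needed
  Position 1 ('a'): no match needed
  Position 2 ('c'): no match needed
  Position 3 ('c'): no match needed
  Position 4 ('c'): no match needed
  Position 5 ('b'): no match needed
  Position 6 ('c'): no match needed
  Position 7 ('e'): no match needed
  Position 8 ('e'): no match needed
  Position 9 ('b'): no match needed
Only matched 0/3 characters => not a subsequence

0


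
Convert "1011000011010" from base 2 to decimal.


Input: "1011000011010" in base 2
Positional expansion:
  Digit '1' (value 1) x 2^12 = 4096
  Digit '0' (value 0) x 2^11 = 0
  Digit '1' (value 1) x 2^10 = 1024
  Digit '1' (value 1) x 2^9 = 512
  Digit '0' (value 0) x 2^8 = 0
  Digit '0' (value 0) x 2^7 = 0
  Digit '0' (value 0) x 2^6 = 0
  Digit '0' (value 0) x 2^5 = 0
  Digit '1' (value 1) x 2^4 = 16
  Digit '1' (value 1) x 2^3 = 8
  Digit '0' (value 0) x 2^2 = 0
  Digit '1' (value 1) x 2^1 = 2
  Digit '0' (value 0) x 2^0 = 0
Sum = 5658

5658


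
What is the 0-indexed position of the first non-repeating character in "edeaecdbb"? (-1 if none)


Input: edeaecdbb
Character frequencies:
  'a': 1
  'b': 2
  'c': 1
  'd': 2
  'e': 3
Scanning left to right for freq == 1:
  Position 0 ('e'): freq=3, skip
  Position 1 ('d'): freq=2, skip
  Position 2 ('e'): freq=3, skip
  Position 3 ('a'): unique! => answer = 3

3


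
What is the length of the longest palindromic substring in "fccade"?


Input: "fccade"
Checking substrings for palindromes:
  [1:3] "cc" (len 2) => palindrome
Longest palindromic substring: "cc" with length 2

2


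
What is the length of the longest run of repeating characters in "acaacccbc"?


Input: "acaacccbc"
Scanning for longest run:
  Position 1 ('c'): new char, reset run to 1
  Position 2 ('a'): new char, reset run to 1
  Position 3 ('a'): continues run of 'a', length=2
  Position 4 ('c'): new char, reset run to 1
  Position 5 ('c'): continues run of 'c', length=2
  Position 6 ('c'): continues run of 'c', length=3
  Position 7 ('b'): new char, reset run to 1
  Position 8 ('c'): new char, reset run to 1
Longest run: 'c' with length 3

3


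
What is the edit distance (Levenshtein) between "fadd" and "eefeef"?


Computing edit distance: "fadd" -> "eefeef"
DP table:
           e    e    f    e    e    f
      0    1    2    3    4    5    6
  f   1    1    2    2    3    4    5
  a   2    2    2    3    3    4    5
  d   3    3    3    3    4    4    5
  d   4    4    4    4    4    5    5
Edit distance = dp[4][6] = 5

5


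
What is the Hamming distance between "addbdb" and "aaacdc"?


Comparing "addbdb" and "aaacdc" position by position:
  Position 0: 'a' vs 'a' => same
  Position 1: 'd' vs 'a' => differ
  Position 2: 'd' vs 'a' => differ
  Position 3: 'b' vs 'c' => differ
  Position 4: 'd' vs 'd' => same
  Position 5: 'b' vs 'c' => differ
Total differences (Hamming distance): 4

4


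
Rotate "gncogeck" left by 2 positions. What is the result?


Input: "gncogeck", rotate left by 2
First 2 characters: "gn"
Remaining characters: "cogeck"
Concatenate remaining + first: "cogeck" + "gn" = "cogeckgn"

cogeckgn


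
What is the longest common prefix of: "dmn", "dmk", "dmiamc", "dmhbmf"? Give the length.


Words: dmn, dmk, dmiamc, dmhbmf
  Position 0: all 'd' => match
  Position 1: all 'm' => match
  Position 2: ('n', 'k', 'i', 'h') => mismatch, stop
LCP = "dm" (length 2)

2


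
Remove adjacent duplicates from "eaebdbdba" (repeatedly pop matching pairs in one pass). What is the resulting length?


Input: eaebdbdba
Stack-based adjacent duplicate removal:
  Read 'e': push. Stack: e
  Read 'a': push. Stack: ea
  Read 'e': push. Stack: eae
  Read 'b': push. Stack: eaeb
  Read 'd': push. Stack: eaebd
  Read 'b': push. Stack: eaebdb
  Read 'd': push. Stack: eaebdbd
  Read 'b': push. Stack: eaebdbdb
  Read 'a': push. Stack: eaebdbdba
Final stack: "eaebdbdba" (length 9)

9


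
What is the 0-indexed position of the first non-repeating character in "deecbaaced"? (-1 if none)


Input: deecbaaced
Character frequencies:
  'a': 2
  'b': 1
  'c': 2
  'd': 2
  'e': 3
Scanning left to right for freq == 1:
  Position 0 ('d'): freq=2, skip
  Position 1 ('e'): freq=3, skip
  Position 2 ('e'): freq=3, skip
  Position 3 ('c'): freq=2, skip
  Position 4 ('b'): unique! => answer = 4

4


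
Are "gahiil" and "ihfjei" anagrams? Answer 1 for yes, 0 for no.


Strings: "gahiil", "ihfjei"
Sorted first:  aghiil
Sorted second: efhiij
Differ at position 0: 'a' vs 'e' => not anagrams

0


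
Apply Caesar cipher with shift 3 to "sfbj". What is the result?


Caesar cipher: shift "sfbj" by 3
  's' (pos 18) + 3 = pos 21 = 'v'
  'f' (pos 5) + 3 = pos 8 = 'i'
  'b' (pos 1) + 3 = pos 4 = 'e'
  'j' (pos 9) + 3 = pos 12 = 'm'
Result: viem

viem


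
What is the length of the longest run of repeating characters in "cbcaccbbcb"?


Input: "cbcaccbbcb"
Scanning for longest run:
  Position 1 ('b'): new char, reset run to 1
  Position 2 ('c'): new char, reset run to 1
  Position 3 ('a'): new char, reset run to 1
  Position 4 ('c'): new char, reset run to 1
  Position 5 ('c'): continues run of 'c', length=2
  Position 6 ('b'): new char, reset run to 1
  Position 7 ('b'): continues run of 'b', length=2
  Position 8 ('c'): new char, reset run to 1
  Position 9 ('b'): new char, reset run to 1
Longest run: 'c' with length 2

2


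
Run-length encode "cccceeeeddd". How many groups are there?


Input: cccceeeeddd
Scanning for consecutive runs:
  Group 1: 'c' x 4 (positions 0-3)
  Group 2: 'e' x 4 (positions 4-7)
  Group 3: 'd' x 3 (positions 8-10)
Total groups: 3

3


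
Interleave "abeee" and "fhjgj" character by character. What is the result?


Interleaving "abeee" and "fhjgj":
  Position 0: 'a' from first, 'f' from second => "af"
  Position 1: 'b' from first, 'h' from second => "bh"
  Position 2: 'e' from first, 'j' from second => "ej"
  Position 3: 'e' from first, 'g' from second => "eg"
  Position 4: 'e' from first, 'j' from second => "ej"
Result: afbhejegej

afbhejegej


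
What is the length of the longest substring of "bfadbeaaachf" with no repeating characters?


Input: "bfadbeaaachf"
Sliding window (track last position of each char):
  Position 0 ('b'): window [0,0] length 1 -- new best
  Position 1 ('f'): window [0,1] length 2 -- new best
  Position 2 ('a'): window [0,2] length 3 -- new best
  Position 3 ('d'): window [0,3] length 4 -- new best
  Position 4 ('b'): repeat (last at 0), move window start to 1
  Position 4 ('b'): window [1,4] length 4
  Position 5 ('e'): window [1,5] length 5 -- new best
  Position 6 ('a'): repeat (last at 2), move window start to 3
  Position 6 ('a'): window [3,6] length 4
  Position 7 ('a'): repeat (last at 6), move window start to 7
  Position 7 ('a'): window [7,7] length 1
  Position 8 ('a'): repeat (last at 7), move window start to 8
  Position 8 ('a'): window [8,8] length 1
  Position 9 ('c'): window [8,9] length 2
  Position 10 ('h'): window [8,10] length 3
  Position 11 ('f'): window [8,11] length 4
Longest substring with no repeats: "fadbe" with length 5

5


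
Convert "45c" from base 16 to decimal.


Input: "45c" in base 16
Positional expansion:
  Digit '4' (value 4) x 16^2 = 1024
  Digit '5' (value 5) x 16^1 = 80
  Digit 'c' (value 12) x 16^0 = 12
Sum = 1116

1116


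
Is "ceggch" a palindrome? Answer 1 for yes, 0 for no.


Input: ceggch
Reversed: hcggec
  Compare pos 0 ('c') with pos 5 ('h'): MISMATCH
  Compare pos 1 ('e') with pos 4 ('c'): MISMATCH
  Compare pos 2 ('g') with pos 3 ('g'): match
Result: not a palindrome

0


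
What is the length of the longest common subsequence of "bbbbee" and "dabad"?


LCS of "bbbbee" and "dabad"
DP table:
           d    a    b    a    d
      0    0    0    0    0    0
  b   0    0    0    1    1    1
  b   0    0    0    1    1    1
  b   0    0    0    1    1    1
  b   0    0    0    1    1    1
  e   0    0    0    1    1    1
  e   0    0    0    1    1    1
LCS length = dp[6][5] = 1

1


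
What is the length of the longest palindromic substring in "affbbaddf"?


Input: "affbbaddf"
Checking substrings for palindromes:
  [1:3] "ff" (len 2) => palindrome
  [3:5] "bb" (len 2) => palindrome
  [6:8] "dd" (len 2) => palindrome
Longest palindromic substring: "ff" with length 2

2


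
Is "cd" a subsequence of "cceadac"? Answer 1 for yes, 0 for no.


Check if "cd" is a subsequence of "cceadac"
Greedy scan:
  Position 0 ('c'): matches sub[0] = 'c'
  Position 1 ('c'): no match needed
  Position 2 ('e'): no match needed
  Position 3 ('a'): no match needed
  Position 4 ('d'): matches sub[1] = 'd'
  Position 5 ('a'): no match needed
  Position 6 ('c'): no match needed
All 2 characters matched => is a subsequence

1


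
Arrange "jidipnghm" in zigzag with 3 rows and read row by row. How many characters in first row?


Zigzag "jidipnghm" into 3 rows:
Placing characters:
  'j' => row 0
  'i' => row 1
  'd' => row 2
  'i' => row 1
  'p' => row 0
  'n' => row 1
  'g' => row 2
  'h' => row 1
  'm' => row 0
Rows:
  Row 0: "jpm"
  Row 1: "iinh"
  Row 2: "dg"
First row length: 3

3


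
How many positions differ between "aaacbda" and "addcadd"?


Comparing "aaacbda" and "addcadd" position by position:
  Position 0: 'a' vs 'a' => same
  Position 1: 'a' vs 'd' => DIFFER
  Position 2: 'a' vs 'd' => DIFFER
  Position 3: 'c' vs 'c' => same
  Position 4: 'b' vs 'a' => DIFFER
  Position 5: 'd' vs 'd' => same
  Position 6: 'a' vs 'd' => DIFFER
Positions that differ: 4

4


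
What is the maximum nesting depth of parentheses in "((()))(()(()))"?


Input: "((()))(()(()))"
Tracking depth:
  Position 0 '(': depth becomes 1
  Position 1 '(': depth becomes 2
  Position 2 '(': depth becomes 3
  Position 3 ')': depth becomes 2
  Position 4 ')': depth becomes 1
  Position 5 ')': depth becomes 0
  Position 6 '(': depth becomes 1
  Position 7 '(': depth becomes 2
  Position 8 ')': depth becomes 1
  Position 9 '(': depth becomes 2
  Position 10 '(': depth becomes 3
  Position 11 ')': depth becomes 2
  Position 12 ')': depth becomes 1
  Position 13 ')': depth becomes 0
Maximum depth reached: 3

3


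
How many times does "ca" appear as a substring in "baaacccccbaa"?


Searching for "ca" in "baaacccccbaa"
Scanning each position:
  Position 0: "ba" => no
  Position 1: "aa" => no
  Position 2: "aa" => no
  Position 3: "ac" => no
  Position 4: "cc" => no
  Position 5: "cc" => no
  Position 6: "cc" => no
  Position 7: "cc" => no
  Position 8: "cb" => no
  Position 9: "ba" => no
  Position 10: "aa" => no
Total occurrences: 0

0


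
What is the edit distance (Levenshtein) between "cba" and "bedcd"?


Computing edit distance: "cba" -> "bedcd"
DP table:
           b    e    d    c    d
      0    1    2    3    4    5
  c   1    1    2    3    3    4
  b   2    1    2    3    4    4
  a   3    2    2    3    4    5
Edit distance = dp[3][5] = 5

5


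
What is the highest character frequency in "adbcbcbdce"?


Input: adbcbcbdce
Character counts:
  'a': 1
  'b': 3
  'c': 3
  'd': 2
  'e': 1
Maximum frequency: 3

3


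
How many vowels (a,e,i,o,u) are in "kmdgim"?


Input: kmdgim
Checking each character:
  'k' at position 0: consonant
  'm' at position 1: consonant
  'd' at position 2: consonant
  'g' at position 3: consonant
  'i' at position 4: vowel (running total: 1)
  'm' at position 5: consonant
Total vowels: 1

1


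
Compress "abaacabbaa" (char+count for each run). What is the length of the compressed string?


Input: abaacabbaa
Runs:
  'a' x 1 => "a1"
  'b' x 1 => "b1"
  'a' x 2 => "a2"
  'c' x 1 => "c1"
  'a' x 1 => "a1"
  'b' x 2 => "b2"
  'a' x 2 => "a2"
Compressed: "a1b1a2c1a1b2a2"
Compressed length: 14

14


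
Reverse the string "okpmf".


Input: okpmf
Reading characters right to left:
  Position 4: 'f'
  Position 3: 'm'
  Position 2: 'p'
  Position 1: 'k'
  Position 0: 'o'
Reversed: fmpko

fmpko


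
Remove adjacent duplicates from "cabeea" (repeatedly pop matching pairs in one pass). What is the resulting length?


Input: cabeea
Stack-based adjacent duplicate removal:
  Read 'c': push. Stack: c
  Read 'a': push. Stack: ca
  Read 'b': push. Stack: cab
  Read 'e': push. Stack: cabe
  Read 'e': matches stack top 'e' => pop. Stack: cab
  Read 'a': push. Stack: caba
Final stack: "caba" (length 4)

4


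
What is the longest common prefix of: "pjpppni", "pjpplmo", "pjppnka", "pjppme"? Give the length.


Words: pjpppni, pjpplmo, pjppnka, pjppme
  Position 0: all 'p' => match
  Position 1: all 'j' => match
  Position 2: all 'p' => match
  Position 3: all 'p' => match
  Position 4: ('p', 'l', 'n', 'm') => mismatch, stop
LCP = "pjpp" (length 4)

4


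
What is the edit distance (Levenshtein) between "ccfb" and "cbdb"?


Computing edit distance: "ccfb" -> "cbdb"
DP table:
           c    b    d    b
      0    1    2    3    4
  c   1    0    1    2    3
  c   2    1    1    2    3
  f   3    2    2    2    3
  b   4    3    2    3    2
Edit distance = dp[4][4] = 2

2


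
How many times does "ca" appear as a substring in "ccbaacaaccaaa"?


Searching for "ca" in "ccbaacaaccaaa"
Scanning each position:
  Position 0: "cc" => no
  Position 1: "cb" => no
  Position 2: "ba" => no
  Position 3: "aa" => no
  Position 4: "ac" => no
  Position 5: "ca" => MATCH
  Position 6: "aa" => no
  Position 7: "ac" => no
  Position 8: "cc" => no
  Position 9: "ca" => MATCH
  Position 10: "aa" => no
  Position 11: "aa" => no
Total occurrences: 2

2


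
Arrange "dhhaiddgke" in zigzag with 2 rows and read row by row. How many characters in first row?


Zigzag "dhhaiddgke" into 2 rows:
Placing characters:
  'd' => row 0
  'h' => row 1
  'h' => row 0
  'a' => row 1
  'i' => row 0
  'd' => row 1
  'd' => row 0
  'g' => row 1
  'k' => row 0
  'e' => row 1
Rows:
  Row 0: "dhidk"
  Row 1: "hadge"
First row length: 5

5


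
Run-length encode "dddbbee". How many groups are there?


Input: dddbbee
Scanning for consecutive runs:
  Group 1: 'd' x 3 (positions 0-2)
  Group 2: 'b' x 2 (positions 3-4)
  Group 3: 'e' x 2 (positions 5-6)
Total groups: 3

3


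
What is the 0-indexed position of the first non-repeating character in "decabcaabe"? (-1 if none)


Input: decabcaabe
Character frequencies:
  'a': 3
  'b': 2
  'c': 2
  'd': 1
  'e': 2
Scanning left to right for freq == 1:
  Position 0 ('d'): unique! => answer = 0

0


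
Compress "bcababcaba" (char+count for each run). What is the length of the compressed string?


Input: bcababcaba
Runs:
  'b' x 1 => "b1"
  'c' x 1 => "c1"
  'a' x 1 => "a1"
  'b' x 1 => "b1"
  'a' x 1 => "a1"
  'b' x 1 => "b1"
  'c' x 1 => "c1"
  'a' x 1 => "a1"
  'b' x 1 => "b1"
  'a' x 1 => "a1"
Compressed: "b1c1a1b1a1b1c1a1b1a1"
Compressed length: 20

20


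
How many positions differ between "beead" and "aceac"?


Comparing "beead" and "aceac" position by position:
  Position 0: 'b' vs 'a' => DIFFER
  Position 1: 'e' vs 'c' => DIFFER
  Position 2: 'e' vs 'e' => same
  Position 3: 'a' vs 'a' => same
  Position 4: 'd' vs 'c' => DIFFER
Positions that differ: 3

3


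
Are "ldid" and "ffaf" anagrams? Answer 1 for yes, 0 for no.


Strings: "ldid", "ffaf"
Sorted first:  ddil
Sorted second: afff
Differ at position 0: 'd' vs 'a' => not anagrams

0


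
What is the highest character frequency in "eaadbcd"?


Input: eaadbcd
Character counts:
  'a': 2
  'b': 1
  'c': 1
  'd': 2
  'e': 1
Maximum frequency: 2

2


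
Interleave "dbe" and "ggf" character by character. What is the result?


Interleaving "dbe" and "ggf":
  Position 0: 'd' from first, 'g' from second => "dg"
  Position 1: 'b' from first, 'g' from second => "bg"
  Position 2: 'e' from first, 'f' from second => "ef"
Result: dgbgef

dgbgef


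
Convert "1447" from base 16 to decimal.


Input: "1447" in base 16
Positional expansion:
  Digit '1' (value 1) x 16^3 = 4096
  Digit '4' (value 4) x 16^2 = 1024
  Digit '4' (value 4) x 16^1 = 64
  Digit '7' (value 7) x 16^0 = 7
Sum = 5191

5191


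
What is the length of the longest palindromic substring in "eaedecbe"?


Input: "eaedecbe"
Checking substrings for palindromes:
  [0:3] "eae" (len 3) => palindrome
  [2:5] "ede" (len 3) => palindrome
Longest palindromic substring: "eae" with length 3

3


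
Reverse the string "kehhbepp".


Input: kehhbepp
Reading characters right to left:
  Position 7: 'p'
  Position 6: 'p'
  Position 5: 'e'
  Position 4: 'b'
  Position 3: 'h'
  Position 2: 'h'
  Position 1: 'e'
  Position 0: 'k'
Reversed: ppebhhek

ppebhhek


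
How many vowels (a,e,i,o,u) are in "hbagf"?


Input: hbagf
Checking each character:
  'h' at position 0: consonant
  'b' at position 1: consonant
  'a' at position 2: vowel (running total: 1)
  'g' at position 3: consonant
  'f' at position 4: consonant
Total vowels: 1

1


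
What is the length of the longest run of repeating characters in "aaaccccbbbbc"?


Input: "aaaccccbbbbc"
Scanning for longest run:
  Position 1 ('a'): continues run of 'a', length=2
  Position 2 ('a'): continues run of 'a', length=3
  Position 3 ('c'): new char, reset run to 1
  Position 4 ('c'): continues run of 'c', length=2
  Position 5 ('c'): continues run of 'c', length=3
  Position 6 ('c'): continues run of 'c', length=4
  Position 7 ('b'): new char, reset run to 1
  Position 8 ('b'): continues run of 'b', length=2
  Position 9 ('b'): continues run of 'b', length=3
  Position 10 ('b'): continues run of 'b', length=4
  Position 11 ('c'): new char, reset run to 1
Longest run: 'c' with length 4

4


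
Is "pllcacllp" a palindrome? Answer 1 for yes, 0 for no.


Input: pllcacllp
Reversed: pllcacllp
  Compare pos 0 ('p') with pos 8 ('p'): match
  Compare pos 1 ('l') with pos 7 ('l'): match
  Compare pos 2 ('l') with pos 6 ('l'): match
  Compare pos 3 ('c') with pos 5 ('c'): match
Result: palindrome

1


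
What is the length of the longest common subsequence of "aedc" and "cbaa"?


LCS of "aedc" and "cbaa"
DP table:
           c    b    a    a
      0    0    0    0    0
  a   0    0    0    1    1
  e   0    0    0    1    1
  d   0    0    0    1    1
  c   0    1    1    1    1
LCS length = dp[4][4] = 1

1


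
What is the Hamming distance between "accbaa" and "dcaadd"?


Comparing "accbaa" and "dcaadd" position by position:
  Position 0: 'a' vs 'd' => differ
  Position 1: 'c' vs 'c' => same
  Position 2: 'c' vs 'a' => differ
  Position 3: 'b' vs 'a' => differ
  Position 4: 'a' vs 'd' => differ
  Position 5: 'a' vs 'd' => differ
Total differences (Hamming distance): 5

5


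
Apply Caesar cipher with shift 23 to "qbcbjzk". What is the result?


Caesar cipher: shift "qbcbjzk" by 23
  'q' (pos 16) + 23 = pos 13 = 'n'
  'b' (pos 1) + 23 = pos 24 = 'y'
  'c' (pos 2) + 23 = pos 25 = 'z'
  'b' (pos 1) + 23 = pos 24 = 'y'
  'j' (pos 9) + 23 = pos 6 = 'g'
  'z' (pos 25) + 23 = pos 22 = 'w'
  'k' (pos 10) + 23 = pos 7 = 'h'
Result: nyzygwh

nyzygwh


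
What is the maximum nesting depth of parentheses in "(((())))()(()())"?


Input: "(((())))()(()())"
Tracking depth:
  Position 0 '(': depth becomes 1
  Position 1 '(': depth becomes 2
  Position 2 '(': depth becomes 3
  Position 3 '(': depth becomes 4
  Position 4 ')': depth becomes 3
  Position 5 ')': depth becomes 2
  Position 6 ')': depth becomes 1
  Position 7 ')': depth becomes 0
  Position 8 '(': depth becomes 1
  Position 9 ')': depth becomes 0
  Position 10 '(': depth becomes 1
  Position 11 '(': depth becomes 2
  Position 12 ')': depth becomes 1
  Position 13 '(': depth becomes 2
  Position 14 ')': depth becomes 1
  Position 15 ')': depth becomes 0
Maximum depth reached: 4

4
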